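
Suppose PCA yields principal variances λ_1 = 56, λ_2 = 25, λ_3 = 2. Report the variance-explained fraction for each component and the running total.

Step 1 — total variance = trace(Sigma) = Σ λ_i = 56 + 25 + 2 = 83.

Step 2 — fraction explained by component i = λ_i / Σ λ:
  PC1: 56/83 = 0.6747
  PC2: 25/83 = 0.3012
  PC3: 2/83 = 0.0241

Step 3 — cumulative fraction after k components = (λ_1 + ... + λ_k) / Σ λ:
  k = 1: 56/83 = 0.6747
  k = 2: (56 + 25)/83 = 81/83 = 0.9759
  k = 3: (56 + 25 + 2)/83 = 83/83 = 1

Summary (fraction, with percent):

explained: PC1 0.6747 (67.47%), PC2 0.3012 (30.12%), PC3 0.0241 (2.41%);  cumulative: 0.6747, 0.9759, 1


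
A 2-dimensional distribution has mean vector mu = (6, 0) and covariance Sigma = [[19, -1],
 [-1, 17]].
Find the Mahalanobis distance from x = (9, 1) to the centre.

Step 1 — centre the observation: (x - mu) = (3, 1).

Step 2 — invert Sigma. det(Sigma) = 19·17 - (-1)² = 322.
  Sigma^{-1} = (1/det) · [[d, -b], [-b, a]] = [[0.0528, 0.0031],
 [0.0031, 0.059]].

Step 3 — form the quadratic (x - mu)^T · Sigma^{-1} · (x - mu):
  Sigma^{-1} · (x - mu) = (0.1615, 0.0683).
  (x - mu)^T · [Sigma^{-1} · (x - mu)] = (3)·(0.1615) + (1)·(0.0683) = 0.5528.

Step 4 — take square root: d = √(0.5528) ≈ 0.7435.

d(x, mu) = √(0.5528) ≈ 0.7435


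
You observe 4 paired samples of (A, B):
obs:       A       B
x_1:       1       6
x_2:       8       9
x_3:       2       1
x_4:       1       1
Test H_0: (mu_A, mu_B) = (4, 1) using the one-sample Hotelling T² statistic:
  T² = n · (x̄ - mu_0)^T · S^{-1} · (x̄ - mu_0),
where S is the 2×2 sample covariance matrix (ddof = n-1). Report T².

Step 1 — sample mean vector:
  mean(A) = (1 + 8 + 2 + 1) / 4 = 12/4 = 3
  mean(B) = (6 + 9 + 1 + 1) / 4 = 17/4 = 4.25
  x̄ = (3, 4.25),  deviation x̄ - mu_0 = (3, 4.25) - (4, 1) = (-1, 3.25).

Step 2 — sample covariance matrix, S[i,j] = (1/(n-1)) · Σ_k (x_{k,i} - mean_i) · (x_{k,j} - mean_j), divisor n-1 = 3:
  S[A,A] = ((-2)·(-2) + (5)·(5) + (-1)·(-1) + (-2)·(-2)) / 3 = 34/3 = 11.3333
  S[A,B] = ((-2)·(1.75) + (5)·(4.75) + (-1)·(-3.25) + (-2)·(-3.25)) / 3 = 30/3 = 10
  S[B,B] = ((1.75)·(1.75) + (4.75)·(4.75) + (-3.25)·(-3.25) + (-3.25)·(-3.25)) / 3 = 46.75/3 = 15.5833
  S = [[11.3333, 10],
 [10, 15.5833]].

Step 3 — invert S. det(S) = 11.3333·15.5833 - (10)² = 76.6111.
  S^{-1} = (1/det) · [[d, -b], [-b, a]] = [[0.2034, -0.1305],
 [-0.1305, 0.1479]].

Step 4 — quadratic form (x̄ - mu_0)^T · S^{-1} · (x̄ - mu_0):
  S^{-1} · (x̄ - mu_0) = (-0.6276, 0.6113),
  (x̄ - mu_0)^T · [...] = (-1)·(-0.6276) + (3.25)·(0.6113) = 2.6144.

Step 5 — scale by n: T² = 4 · 2.6144 = 10.4576.

T² ≈ 10.4576


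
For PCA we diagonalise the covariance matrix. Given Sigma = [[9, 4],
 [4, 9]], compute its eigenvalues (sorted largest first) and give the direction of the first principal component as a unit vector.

Step 1 — characteristic polynomial of 2×2 Sigma:
  det(Sigma - λI) = λ² - trace · λ + det = 0.
  trace = 9 + 9 = 18, det = 9·9 - (4)² = 65.
Step 2 — discriminant:
  Δ = trace² - 4·det = 324 - 260 = 64.
Step 3 — eigenvalues:
  λ = (trace ± √Δ)/2 = (18 ± 8)/2,
  λ_1 = 13,  λ_2 = 5.

Step 4 — unit eigenvector for λ_1: solve (Sigma - λ_1 I)v = 0. First row:
  (9 - 13)·v_x + (4)·v_y = 0, i.e. (-4)·v_x + (4)·v_y = 0,
  so v ∝ (b, λ_1 - a) = (4, 4) = u.
  ||u|| = √((4)² + (4)²) = √(32) ≈ 5.6569,
  v_1 = u/||u|| ≈ (0.7071, 0.7071) (||v_1|| = 1).

λ_1 = 13,  λ_2 = 5;  v_1 ≈ (0.7071, 0.7071)


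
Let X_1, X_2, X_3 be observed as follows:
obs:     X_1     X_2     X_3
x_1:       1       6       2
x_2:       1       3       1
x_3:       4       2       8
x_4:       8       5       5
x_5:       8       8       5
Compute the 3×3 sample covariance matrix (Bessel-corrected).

Step 1 — column means:
  mean(X_1) = (1 + 1 + 4 + 8 + 8) / 5 = 22/5 = 4.4
  mean(X_2) = (6 + 3 + 2 + 5 + 8) / 5 = 24/5 = 4.8
  mean(X_3) = (2 + 1 + 8 + 5 + 5) / 5 = 21/5 = 4.2

Step 2 — sample covariance S[i,j] = (1/(n-1)) · Σ_k (x_{k,i} - mean_i) · (x_{k,j} - mean_j), with n-1 = 4.
  S[X_1,X_1] = ((-3.4)·(-3.4) + (-3.4)·(-3.4) + (-0.4)·(-0.4) + (3.6)·(3.6) + (3.6)·(3.6)) / 4 = 49.2/4 = 12.3
  S[X_1,X_2] = ((-3.4)·(1.2) + (-3.4)·(-1.8) + (-0.4)·(-2.8) + (3.6)·(0.2) + (3.6)·(3.2)) / 4 = 15.4/4 = 3.85
  S[X_1,X_3] = ((-3.4)·(-2.2) + (-3.4)·(-3.2) + (-0.4)·(3.8) + (3.6)·(0.8) + (3.6)·(0.8)) / 4 = 22.6/4 = 5.65
  S[X_2,X_2] = ((1.2)·(1.2) + (-1.8)·(-1.8) + (-2.8)·(-2.8) + (0.2)·(0.2) + (3.2)·(3.2)) / 4 = 22.8/4 = 5.7
  S[X_2,X_3] = ((1.2)·(-2.2) + (-1.8)·(-3.2) + (-2.8)·(3.8) + (0.2)·(0.8) + (3.2)·(0.8)) / 4 = -4.8/4 = -1.2
  S[X_3,X_3] = ((-2.2)·(-2.2) + (-3.2)·(-3.2) + (3.8)·(3.8) + (0.8)·(0.8) + (0.8)·(0.8)) / 4 = 30.8/4 = 7.7

S is symmetric (S[j,i] = S[i,j]). Assembling:

S = [[12.3, 3.85, 5.65],
 [3.85, 5.7, -1.2],
 [5.65, -1.2, 7.7]]


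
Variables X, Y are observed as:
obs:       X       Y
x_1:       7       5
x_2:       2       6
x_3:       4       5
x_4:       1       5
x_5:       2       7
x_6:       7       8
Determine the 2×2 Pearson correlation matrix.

Step 1 — column means:
  mean(X) = (7 + 2 + 4 + 1 + 2 + 7) / 6 = 23/6 = 3.8333
  mean(Y) = (5 + 6 + 5 + 5 + 7 + 8) / 6 = 36/6 = 6

Step 2 — sample variances and covariances s[i,j] = (1/(n-1)) · Σ_k (x_{k,i} - mean_i) · (x_{k,j} - mean_j), with n-1 = 5:
  s[X,X] = ((3.1667)·(3.1667) + (-1.8333)·(-1.8333) + (0.1667)·(0.1667) + (-2.8333)·(-2.8333) + (-1.8333)·(-1.8333) + (3.1667)·(3.1667)) / 5 = 34.8333/5 = 6.9667
  s[X,Y] = ((3.1667)·(-1) + (-1.8333)·(0) + (0.1667)·(-1) + (-2.8333)·(-1) + (-1.8333)·(1) + (3.1667)·(2)) / 5 = 4/5 = 0.8
  s[Y,Y] = ((-1)·(-1) + (0)·(0) + (-1)·(-1) + (-1)·(-1) + (1)·(1) + (2)·(2)) / 5 = 8/5 = 1.6
  Sample standard deviations s_i = √(s[i,i]):
  s(X) = √(6.9667) = 2.6394
  s(Y) = √(1.6) = 1.2649

Step 3 — r_{ij} = s_{ij} / (s_i · s_j):
  r[X,X] = 1 (diagonal).
  r[X,Y] = 0.8 / (2.6394 · 1.2649) = 0.8 / 3.3387 = 0.2396
  r[Y,Y] = 1 (diagonal).

R is symmetric with unit diagonal. Assembling:

R = [[1, 0.2396],
 [0.2396, 1]]


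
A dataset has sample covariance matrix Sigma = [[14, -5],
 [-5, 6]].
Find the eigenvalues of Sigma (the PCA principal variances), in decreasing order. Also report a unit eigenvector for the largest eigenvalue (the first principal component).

Step 1 — characteristic polynomial of 2×2 Sigma:
  det(Sigma - λI) = λ² - trace · λ + det = 0.
  trace = 14 + 6 = 20, det = 14·6 - (-5)² = 59.
Step 2 — discriminant:
  Δ = trace² - 4·det = 400 - 236 = 164.
Step 3 — eigenvalues:
  λ = (trace ± √Δ)/2 = (20 ± 12.8062)/2,
  λ_1 = 16.4031,  λ_2 = 3.5969.

Step 4 — unit eigenvector for λ_1: solve (Sigma - λ_1 I)v = 0. First row:
  (14 - 16.4031)·v_x + (-5)·v_y = 0, i.e. (-2.4031)·v_x + (-5)·v_y = 0,
  so v ∝ (b, λ_1 - a) = (-5, 2.4031); multiply by -1 so the first entry is positive: u = (5, -2.4031).
  ||u|| = √((5)² + (-2.4031)²) = √(30.775) ≈ 5.5475,
  v_1 = u/||u|| ≈ (0.9013, -0.4332) (||v_1|| = 1).

λ_1 = 16.4031,  λ_2 = 3.5969;  v_1 ≈ (0.9013, -0.4332)


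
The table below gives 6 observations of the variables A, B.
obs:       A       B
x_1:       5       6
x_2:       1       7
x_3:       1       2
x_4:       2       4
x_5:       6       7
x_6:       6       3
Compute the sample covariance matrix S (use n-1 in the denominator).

Step 1 — column means:
  mean(A) = (5 + 1 + 1 + 2 + 6 + 6) / 6 = 21/6 = 3.5
  mean(B) = (6 + 7 + 2 + 4 + 7 + 3) / 6 = 29/6 = 4.8333

Step 2 — sample covariance S[i,j] = (1/(n-1)) · Σ_k (x_{k,i} - mean_i) · (x_{k,j} - mean_j), with n-1 = 5.
  S[A,A] = ((1.5)·(1.5) + (-2.5)·(-2.5) + (-2.5)·(-2.5) + (-1.5)·(-1.5) + (2.5)·(2.5) + (2.5)·(2.5)) / 5 = 29.5/5 = 5.9
  S[A,B] = ((1.5)·(1.1667) + (-2.5)·(2.1667) + (-2.5)·(-2.8333) + (-1.5)·(-0.8333) + (2.5)·(2.1667) + (2.5)·(-1.8333)) / 5 = 5.5/5 = 1.1
  S[B,B] = ((1.1667)·(1.1667) + (2.1667)·(2.1667) + (-2.8333)·(-2.8333) + (-0.8333)·(-0.8333) + (2.1667)·(2.1667) + (-1.8333)·(-1.8333)) / 5 = 22.8333/5 = 4.5667

S is symmetric (S[j,i] = S[i,j]). Assembling:

S = [[5.9, 1.1],
 [1.1, 4.5667]]


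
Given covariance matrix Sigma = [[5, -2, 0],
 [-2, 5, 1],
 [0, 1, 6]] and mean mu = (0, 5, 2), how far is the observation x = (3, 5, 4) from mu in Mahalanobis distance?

Step 1 — centre the observation: (x - mu) = (3, 0, 2).

Step 2 — invert Sigma (cofactor / det for 3×3, or solve directly):
  Sigma^{-1} = [[0.2397, 0.0992, -0.0165],
 [0.0992, 0.2479, -0.0413],
 [-0.0165, -0.0413, 0.1736]].

Step 3 — form the quadratic (x - mu)^T · Sigma^{-1} · (x - mu):
  Sigma^{-1} · (x - mu) = (0.686, 0.2149, 0.2975).
  (x - mu)^T · [Sigma^{-1} · (x - mu)] = (3)·(0.686) + (0)·(0.2149) + (2)·(0.2975) = 2.6529.

Step 4 — take square root: d = √(2.6529) ≈ 1.6288.

d(x, mu) = √(2.6529) ≈ 1.6288


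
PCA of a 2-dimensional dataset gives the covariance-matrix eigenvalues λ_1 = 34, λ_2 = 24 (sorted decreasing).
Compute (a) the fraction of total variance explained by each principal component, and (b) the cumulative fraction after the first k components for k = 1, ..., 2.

Step 1 — total variance = trace(Sigma) = Σ λ_i = 34 + 24 = 58.

Step 2 — fraction explained by component i = λ_i / Σ λ:
  PC1: 34/58 = 0.5862
  PC2: 24/58 = 0.4138

Step 3 — cumulative fraction after k components = (λ_1 + ... + λ_k) / Σ λ:
  k = 1: 34/58 = 0.5862
  k = 2: (34 + 24)/58 = 58/58 = 1

Summary (fraction, with percent):

explained: PC1 0.5862 (58.62%), PC2 0.4138 (41.38%);  cumulative: 0.5862, 1


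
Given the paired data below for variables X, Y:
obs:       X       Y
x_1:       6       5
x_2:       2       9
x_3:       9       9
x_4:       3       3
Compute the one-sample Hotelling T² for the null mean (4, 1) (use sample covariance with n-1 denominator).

Step 1 — sample mean vector:
  mean(X) = (6 + 2 + 9 + 3) / 4 = 20/4 = 5
  mean(Y) = (5 + 9 + 9 + 3) / 4 = 26/4 = 6.5
  x̄ = (5, 6.5),  deviation x̄ - mu_0 = (5, 6.5) - (4, 1) = (1, 5.5).

Step 2 — sample covariance matrix, S[i,j] = (1/(n-1)) · Σ_k (x_{k,i} - mean_i) · (x_{k,j} - mean_j), divisor n-1 = 3:
  S[X,X] = ((1)·(1) + (-3)·(-3) + (4)·(4) + (-2)·(-2)) / 3 = 30/3 = 10
  S[X,Y] = ((1)·(-1.5) + (-3)·(2.5) + (4)·(2.5) + (-2)·(-3.5)) / 3 = 8/3 = 2.6667
  S[Y,Y] = ((-1.5)·(-1.5) + (2.5)·(2.5) + (2.5)·(2.5) + (-3.5)·(-3.5)) / 3 = 27/3 = 9
  S = [[10, 2.6667],
 [2.6667, 9]].

Step 3 — invert S. det(S) = 10·9 - (2.6667)² = 82.8889.
  S^{-1} = (1/det) · [[d, -b], [-b, a]] = [[0.1086, -0.0322],
 [-0.0322, 0.1206]].

Step 4 — quadratic form (x̄ - mu_0)^T · S^{-1} · (x̄ - mu_0):
  S^{-1} · (x̄ - mu_0) = (-0.0684, 0.6314),
  (x̄ - mu_0)^T · [...] = (1)·(-0.0684) + (5.5)·(0.6314) = 3.4042.

Step 5 — scale by n: T² = 4 · 3.4042 = 13.6166.

T² ≈ 13.6166


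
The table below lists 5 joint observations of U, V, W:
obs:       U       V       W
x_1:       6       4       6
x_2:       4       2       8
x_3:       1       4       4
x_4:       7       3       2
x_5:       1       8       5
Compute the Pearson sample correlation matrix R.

Step 1 — column means:
  mean(U) = (6 + 4 + 1 + 7 + 1) / 5 = 19/5 = 3.8
  mean(V) = (4 + 2 + 4 + 3 + 8) / 5 = 21/5 = 4.2
  mean(W) = (6 + 8 + 4 + 2 + 5) / 5 = 25/5 = 5

Step 2 — sample variances and covariances s[i,j] = (1/(n-1)) · Σ_k (x_{k,i} - mean_i) · (x_{k,j} - mean_j), with n-1 = 4:
  s[U,U] = ((2.2)·(2.2) + (0.2)·(0.2) + (-2.8)·(-2.8) + (3.2)·(3.2) + (-2.8)·(-2.8)) / 4 = 30.8/4 = 7.7
  s[U,V] = ((2.2)·(-0.2) + (0.2)·(-2.2) + (-2.8)·(-0.2) + (3.2)·(-1.2) + (-2.8)·(3.8)) / 4 = -14.8/4 = -3.7
  s[U,W] = ((2.2)·(1) + (0.2)·(3) + (-2.8)·(-1) + (3.2)·(-3) + (-2.8)·(0)) / 4 = -4/4 = -1
  s[V,V] = ((-0.2)·(-0.2) + (-2.2)·(-2.2) + (-0.2)·(-0.2) + (-1.2)·(-1.2) + (3.8)·(3.8)) / 4 = 20.8/4 = 5.2
  s[V,W] = ((-0.2)·(1) + (-2.2)·(3) + (-0.2)·(-1) + (-1.2)·(-3) + (3.8)·(0)) / 4 = -3/4 = -0.75
  s[W,W] = ((1)·(1) + (3)·(3) + (-1)·(-1) + (-3)·(-3) + (0)·(0)) / 4 = 20/4 = 5
  Sample standard deviations s_i = √(s[i,i]):
  s(U) = √(7.7) = 2.7749
  s(V) = √(5.2) = 2.2804
  s(W) = √(5) = 2.2361

Step 3 — r_{ij} = s_{ij} / (s_i · s_j):
  r[U,U] = 1 (diagonal).
  r[U,V] = -3.7 / (2.7749 · 2.2804) = -3.7 / 6.3277 = -0.5847
  r[U,W] = -1 / (2.7749 · 2.2361) = -1 / 6.2048 = -0.1612
  r[V,V] = 1 (diagonal).
  r[V,W] = -0.75 / (2.2804 · 2.2361) = -0.75 / 5.099 = -0.1471
  r[W,W] = 1 (diagonal).

R is symmetric with unit diagonal. Assembling:

R = [[1, -0.5847, -0.1612],
 [-0.5847, 1, -0.1471],
 [-0.1612, -0.1471, 1]]


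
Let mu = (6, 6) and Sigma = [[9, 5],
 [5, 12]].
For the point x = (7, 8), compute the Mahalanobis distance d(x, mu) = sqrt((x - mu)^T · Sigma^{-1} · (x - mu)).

Step 1 — centre the observation: (x - mu) = (1, 2).

Step 2 — invert Sigma. det(Sigma) = 9·12 - (5)² = 83.
  Sigma^{-1} = (1/det) · [[d, -b], [-b, a]] = [[0.1446, -0.0602],
 [-0.0602, 0.1084]].

Step 3 — form the quadratic (x - mu)^T · Sigma^{-1} · (x - mu):
  Sigma^{-1} · (x - mu) = (0.0241, 0.1566).
  (x - mu)^T · [Sigma^{-1} · (x - mu)] = (1)·(0.0241) + (2)·(0.1566) = 0.3373.

Step 4 — take square root: d = √(0.3373) ≈ 0.5808.

d(x, mu) = √(0.3373) ≈ 0.5808


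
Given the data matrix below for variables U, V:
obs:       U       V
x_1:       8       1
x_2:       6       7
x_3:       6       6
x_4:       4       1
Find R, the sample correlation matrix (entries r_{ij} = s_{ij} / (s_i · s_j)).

Step 1 — column means:
  mean(U) = (8 + 6 + 6 + 4) / 4 = 24/4 = 6
  mean(V) = (1 + 7 + 6 + 1) / 4 = 15/4 = 3.75

Step 2 — sample variances and covariances s[i,j] = (1/(n-1)) · Σ_k (x_{k,i} - mean_i) · (x_{k,j} - mean_j), with n-1 = 3:
  s[U,U] = ((2)·(2) + (0)·(0) + (0)·(0) + (-2)·(-2)) / 3 = 8/3 = 2.6667
  s[U,V] = ((2)·(-2.75) + (0)·(3.25) + (0)·(2.25) + (-2)·(-2.75)) / 3 = 0/3 = 0
  s[V,V] = ((-2.75)·(-2.75) + (3.25)·(3.25) + (2.25)·(2.25) + (-2.75)·(-2.75)) / 3 = 30.75/3 = 10.25
  Sample standard deviations s_i = √(s[i,i]):
  s(U) = √(2.6667) = 1.633
  s(V) = √(10.25) = 3.2016

Step 3 — r_{ij} = s_{ij} / (s_i · s_j):
  r[U,U] = 1 (diagonal).
  r[U,V] = 0 / (1.633 · 3.2016) = 0 / 5.2281 = 0
  r[V,V] = 1 (diagonal).

R is symmetric with unit diagonal. Assembling:

R = [[1, 0],
 [0, 1]]


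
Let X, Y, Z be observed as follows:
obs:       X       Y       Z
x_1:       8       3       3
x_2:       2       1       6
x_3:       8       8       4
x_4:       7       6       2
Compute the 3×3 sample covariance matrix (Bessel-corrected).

Step 1 — column means:
  mean(X) = (8 + 2 + 8 + 7) / 4 = 25/4 = 6.25
  mean(Y) = (3 + 1 + 8 + 6) / 4 = 18/4 = 4.5
  mean(Z) = (3 + 6 + 4 + 2) / 4 = 15/4 = 3.75

Step 2 — sample covariance S[i,j] = (1/(n-1)) · Σ_k (x_{k,i} - mean_i) · (x_{k,j} - mean_j), with n-1 = 3.
  S[X,X] = ((1.75)·(1.75) + (-4.25)·(-4.25) + (1.75)·(1.75) + (0.75)·(0.75)) / 3 = 24.75/3 = 8.25
  S[X,Y] = ((1.75)·(-1.5) + (-4.25)·(-3.5) + (1.75)·(3.5) + (0.75)·(1.5)) / 3 = 19.5/3 = 6.5
  S[X,Z] = ((1.75)·(-0.75) + (-4.25)·(2.25) + (1.75)·(0.25) + (0.75)·(-1.75)) / 3 = -11.75/3 = -3.9167
  S[Y,Y] = ((-1.5)·(-1.5) + (-3.5)·(-3.5) + (3.5)·(3.5) + (1.5)·(1.5)) / 3 = 29/3 = 9.6667
  S[Y,Z] = ((-1.5)·(-0.75) + (-3.5)·(2.25) + (3.5)·(0.25) + (1.5)·(-1.75)) / 3 = -8.5/3 = -2.8333
  S[Z,Z] = ((-0.75)·(-0.75) + (2.25)·(2.25) + (0.25)·(0.25) + (-1.75)·(-1.75)) / 3 = 8.75/3 = 2.9167

S is symmetric (S[j,i] = S[i,j]). Assembling:

S = [[8.25, 6.5, -3.9167],
 [6.5, 9.6667, -2.8333],
 [-3.9167, -2.8333, 2.9167]]


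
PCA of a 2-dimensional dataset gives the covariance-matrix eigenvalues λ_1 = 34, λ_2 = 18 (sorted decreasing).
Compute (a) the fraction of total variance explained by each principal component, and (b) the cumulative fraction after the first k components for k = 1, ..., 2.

Step 1 — total variance = trace(Sigma) = Σ λ_i = 34 + 18 = 52.

Step 2 — fraction explained by component i = λ_i / Σ λ:
  PC1: 34/52 = 0.6538
  PC2: 18/52 = 0.3462

Step 3 — cumulative fraction after k components = (λ_1 + ... + λ_k) / Σ λ:
  k = 1: 34/52 = 0.6538
  k = 2: (34 + 18)/52 = 52/52 = 1

Summary (fraction, with percent):

explained: PC1 0.6538 (65.38%), PC2 0.3462 (34.62%);  cumulative: 0.6538, 1


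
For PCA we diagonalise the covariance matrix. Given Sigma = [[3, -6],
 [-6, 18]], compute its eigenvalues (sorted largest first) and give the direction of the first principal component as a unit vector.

Step 1 — characteristic polynomial of 2×2 Sigma:
  det(Sigma - λI) = λ² - trace · λ + det = 0.
  trace = 3 + 18 = 21, det = 3·18 - (-6)² = 18.
Step 2 — discriminant:
  Δ = trace² - 4·det = 441 - 72 = 369.
Step 3 — eigenvalues:
  λ = (trace ± √Δ)/2 = (21 ± 19.2094)/2,
  λ_1 = 20.1047,  λ_2 = 0.8953.

Step 4 — unit eigenvector for λ_1: solve (Sigma - λ_1 I)v = 0. First row:
  (3 - 20.1047)·v_x + (-6)·v_y = 0, i.e. (-17.1047)·v_x + (-6)·v_y = 0,
  so v ∝ (b, λ_1 - a) = (-6, 17.1047); multiply by -1 so the first entry is positive: u = (6, -17.1047).
  ||u|| = √((6)² + (-17.1047)²) = √(328.5703) ≈ 18.1265,
  v_1 = u/||u|| ≈ (0.331, -0.9436) (||v_1|| = 1).

λ_1 = 20.1047,  λ_2 = 0.8953;  v_1 ≈ (0.331, -0.9436)


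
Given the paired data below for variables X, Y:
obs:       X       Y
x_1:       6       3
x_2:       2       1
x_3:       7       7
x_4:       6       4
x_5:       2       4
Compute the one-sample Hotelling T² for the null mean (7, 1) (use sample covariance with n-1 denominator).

Step 1 — sample mean vector:
  mean(X) = (6 + 2 + 7 + 6 + 2) / 5 = 23/5 = 4.6
  mean(Y) = (3 + 1 + 7 + 4 + 4) / 5 = 19/5 = 3.8
  x̄ = (4.6, 3.8),  deviation x̄ - mu_0 = (4.6, 3.8) - (7, 1) = (-2.4, 2.8).

Step 2 — sample covariance matrix, S[i,j] = (1/(n-1)) · Σ_k (x_{k,i} - mean_i) · (x_{k,j} - mean_j), divisor n-1 = 4:
  S[X,X] = ((1.4)·(1.4) + (-2.6)·(-2.6) + (2.4)·(2.4) + (1.4)·(1.4) + (-2.6)·(-2.6)) / 4 = 23.2/4 = 5.8
  S[X,Y] = ((1.4)·(-0.8) + (-2.6)·(-2.8) + (2.4)·(3.2) + (1.4)·(0.2) + (-2.6)·(0.2)) / 4 = 13.6/4 = 3.4
  S[Y,Y] = ((-0.8)·(-0.8) + (-2.8)·(-2.8) + (3.2)·(3.2) + (0.2)·(0.2) + (0.2)·(0.2)) / 4 = 18.8/4 = 4.7
  S = [[5.8, 3.4],
 [3.4, 4.7]].

Step 3 — invert S. det(S) = 5.8·4.7 - (3.4)² = 15.7.
  S^{-1} = (1/det) · [[d, -b], [-b, a]] = [[0.2994, -0.2166],
 [-0.2166, 0.3694]].

Step 4 — quadratic form (x̄ - mu_0)^T · S^{-1} · (x̄ - mu_0):
  S^{-1} · (x̄ - mu_0) = (-1.3248, 1.5541),
  (x̄ - mu_0)^T · [...] = (-2.4)·(-1.3248) + (2.8)·(1.5541) = 7.5312.

Step 5 — scale by n: T² = 5 · 7.5312 = 37.6561.

T² ≈ 37.6561


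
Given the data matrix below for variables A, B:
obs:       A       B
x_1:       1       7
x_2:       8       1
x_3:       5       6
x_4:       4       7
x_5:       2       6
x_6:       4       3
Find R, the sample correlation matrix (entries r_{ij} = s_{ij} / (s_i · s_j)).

Step 1 — column means:
  mean(A) = (1 + 8 + 5 + 4 + 2 + 4) / 6 = 24/6 = 4
  mean(B) = (7 + 1 + 6 + 7 + 6 + 3) / 6 = 30/6 = 5

Step 2 — sample variances and covariances s[i,j] = (1/(n-1)) · Σ_k (x_{k,i} - mean_i) · (x_{k,j} - mean_j), with n-1 = 5:
  s[A,A] = ((-3)·(-3) + (4)·(4) + (1)·(1) + (0)·(0) + (-2)·(-2) + (0)·(0)) / 5 = 30/5 = 6
  s[A,B] = ((-3)·(2) + (4)·(-4) + (1)·(1) + (0)·(2) + (-2)·(1) + (0)·(-2)) / 5 = -23/5 = -4.6
  s[B,B] = ((2)·(2) + (-4)·(-4) + (1)·(1) + (2)·(2) + (1)·(1) + (-2)·(-2)) / 5 = 30/5 = 6
  Sample standard deviations s_i = √(s[i,i]):
  s(A) = √(6) = 2.4495
  s(B) = √(6) = 2.4495

Step 3 — r_{ij} = s_{ij} / (s_i · s_j):
  r[A,A] = 1 (diagonal).
  r[A,B] = -4.6 / (2.4495 · 2.4495) = -4.6 / 6 = -0.7667
  r[B,B] = 1 (diagonal).

R is symmetric with unit diagonal. Assembling:

R = [[1, -0.7667],
 [-0.7667, 1]]


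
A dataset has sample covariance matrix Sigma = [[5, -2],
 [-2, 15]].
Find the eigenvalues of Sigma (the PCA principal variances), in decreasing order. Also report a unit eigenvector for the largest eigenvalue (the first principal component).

Step 1 — characteristic polynomial of 2×2 Sigma:
  det(Sigma - λI) = λ² - trace · λ + det = 0.
  trace = 5 + 15 = 20, det = 5·15 - (-2)² = 71.
Step 2 — discriminant:
  Δ = trace² - 4·det = 400 - 284 = 116.
Step 3 — eigenvalues:
  λ = (trace ± √Δ)/2 = (20 ± 10.7703)/2,
  λ_1 = 15.3852,  λ_2 = 4.6148.

Step 4 — unit eigenvector for λ_1: solve (Sigma - λ_1 I)v = 0. First row:
  (5 - 15.3852)·v_x + (-2)·v_y = 0, i.e. (-10.3852)·v_x + (-2)·v_y = 0,
  so v ∝ (b, λ_1 - a) = (-2, 10.3852); multiply by -1 so the first entry is positive: u = (2, -10.3852).
  ||u|| = √((2)² + (-10.3852)²) = √(111.8516) ≈ 10.576,
  v_1 = u/||u|| ≈ (0.1891, -0.982) (||v_1|| = 1).

λ_1 = 15.3852,  λ_2 = 4.6148;  v_1 ≈ (0.1891, -0.982)


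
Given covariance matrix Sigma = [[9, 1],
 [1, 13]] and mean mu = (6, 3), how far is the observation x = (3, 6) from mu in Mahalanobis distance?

Step 1 — centre the observation: (x - mu) = (-3, 3).

Step 2 — invert Sigma. det(Sigma) = 9·13 - (1)² = 116.
  Sigma^{-1} = (1/det) · [[d, -b], [-b, a]] = [[0.1121, -0.0086],
 [-0.0086, 0.0776]].

Step 3 — form the quadratic (x - mu)^T · Sigma^{-1} · (x - mu):
  Sigma^{-1} · (x - mu) = (-0.3621, 0.2586).
  (x - mu)^T · [Sigma^{-1} · (x - mu)] = (-3)·(-0.3621) + (3)·(0.2586) = 1.8621.

Step 4 — take square root: d = √(1.8621) ≈ 1.3646.

d(x, mu) = √(1.8621) ≈ 1.3646


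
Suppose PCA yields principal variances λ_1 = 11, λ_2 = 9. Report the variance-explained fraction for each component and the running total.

Step 1 — total variance = trace(Sigma) = Σ λ_i = 11 + 9 = 20.

Step 2 — fraction explained by component i = λ_i / Σ λ:
  PC1: 11/20 = 0.55
  PC2: 9/20 = 0.45

Step 3 — cumulative fraction after k components = (λ_1 + ... + λ_k) / Σ λ:
  k = 1: 11/20 = 0.55
  k = 2: (11 + 9)/20 = 20/20 = 1

Summary (fraction, with percent):

explained: PC1 0.55 (55%), PC2 0.45 (45%);  cumulative: 0.55, 1


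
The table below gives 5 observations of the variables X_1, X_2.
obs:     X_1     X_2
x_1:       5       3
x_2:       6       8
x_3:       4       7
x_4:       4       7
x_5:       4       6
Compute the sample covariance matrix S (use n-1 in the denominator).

Step 1 — column means:
  mean(X_1) = (5 + 6 + 4 + 4 + 4) / 5 = 23/5 = 4.6
  mean(X_2) = (3 + 8 + 7 + 7 + 6) / 5 = 31/5 = 6.2

Step 2 — sample covariance S[i,j] = (1/(n-1)) · Σ_k (x_{k,i} - mean_i) · (x_{k,j} - mean_j), with n-1 = 4.
  S[X_1,X_1] = ((0.4)·(0.4) + (1.4)·(1.4) + (-0.6)·(-0.6) + (-0.6)·(-0.6) + (-0.6)·(-0.6)) / 4 = 3.2/4 = 0.8
  S[X_1,X_2] = ((0.4)·(-3.2) + (1.4)·(1.8) + (-0.6)·(0.8) + (-0.6)·(0.8) + (-0.6)·(-0.2)) / 4 = 0.4/4 = 0.1
  S[X_2,X_2] = ((-3.2)·(-3.2) + (1.8)·(1.8) + (0.8)·(0.8) + (0.8)·(0.8) + (-0.2)·(-0.2)) / 4 = 14.8/4 = 3.7

S is symmetric (S[j,i] = S[i,j]). Assembling:

S = [[0.8, 0.1],
 [0.1, 3.7]]


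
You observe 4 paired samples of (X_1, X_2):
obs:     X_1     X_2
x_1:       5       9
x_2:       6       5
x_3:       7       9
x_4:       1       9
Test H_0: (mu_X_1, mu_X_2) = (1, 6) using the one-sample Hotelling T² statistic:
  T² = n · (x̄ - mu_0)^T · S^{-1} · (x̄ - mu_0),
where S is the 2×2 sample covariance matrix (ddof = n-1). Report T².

Step 1 — sample mean vector:
  mean(X_1) = (5 + 6 + 7 + 1) / 4 = 19/4 = 4.75
  mean(X_2) = (9 + 5 + 9 + 9) / 4 = 32/4 = 8
  x̄ = (4.75, 8),  deviation x̄ - mu_0 = (4.75, 8) - (1, 6) = (3.75, 2).

Step 2 — sample covariance matrix, S[i,j] = (1/(n-1)) · Σ_k (x_{k,i} - mean_i) · (x_{k,j} - mean_j), divisor n-1 = 3:
  S[X_1,X_1] = ((0.25)·(0.25) + (1.25)·(1.25) + (2.25)·(2.25) + (-3.75)·(-3.75)) / 3 = 20.75/3 = 6.9167
  S[X_1,X_2] = ((0.25)·(1) + (1.25)·(-3) + (2.25)·(1) + (-3.75)·(1)) / 3 = -5/3 = -1.6667
  S[X_2,X_2] = ((1)·(1) + (-3)·(-3) + (1)·(1) + (1)·(1)) / 3 = 12/3 = 4
  S = [[6.9167, -1.6667],
 [-1.6667, 4]].

Step 3 — invert S. det(S) = 6.9167·4 - (-1.6667)² = 24.8889.
  S^{-1} = (1/det) · [[d, -b], [-b, a]] = [[0.1607, 0.067],
 [0.067, 0.2779]].

Step 4 — quadratic form (x̄ - mu_0)^T · S^{-1} · (x̄ - mu_0):
  S^{-1} · (x̄ - mu_0) = (0.7366, 0.8069),
  (x̄ - mu_0)^T · [...] = (3.75)·(0.7366) + (2)·(0.8069) = 4.3761.

Step 5 — scale by n: T² = 4 · 4.3761 = 17.5045.

T² ≈ 17.5045


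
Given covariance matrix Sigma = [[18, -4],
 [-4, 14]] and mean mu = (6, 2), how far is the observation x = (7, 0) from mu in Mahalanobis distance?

Step 1 — centre the observation: (x - mu) = (1, -2).

Step 2 — invert Sigma. det(Sigma) = 18·14 - (-4)² = 236.
  Sigma^{-1} = (1/det) · [[d, -b], [-b, a]] = [[0.0593, 0.0169],
 [0.0169, 0.0763]].

Step 3 — form the quadratic (x - mu)^T · Sigma^{-1} · (x - mu):
  Sigma^{-1} · (x - mu) = (0.0254, -0.1356).
  (x - mu)^T · [Sigma^{-1} · (x - mu)] = (1)·(0.0254) + (-2)·(-0.1356) = 0.2966.

Step 4 — take square root: d = √(0.2966) ≈ 0.5446.

d(x, mu) = √(0.2966) ≈ 0.5446


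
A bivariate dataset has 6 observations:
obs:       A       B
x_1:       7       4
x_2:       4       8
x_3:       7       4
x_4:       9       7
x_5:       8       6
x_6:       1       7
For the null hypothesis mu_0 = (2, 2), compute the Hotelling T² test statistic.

Step 1 — sample mean vector:
  mean(A) = (7 + 4 + 7 + 9 + 8 + 1) / 6 = 36/6 = 6
  mean(B) = (4 + 8 + 4 + 7 + 6 + 7) / 6 = 36/6 = 6
  x̄ = (6, 6),  deviation x̄ - mu_0 = (6, 6) - (2, 2) = (4, 4).

Step 2 — sample covariance matrix, S[i,j] = (1/(n-1)) · Σ_k (x_{k,i} - mean_i) · (x_{k,j} - mean_j), divisor n-1 = 5:
  S[A,A] = ((1)·(1) + (-2)·(-2) + (1)·(1) + (3)·(3) + (2)·(2) + (-5)·(-5)) / 5 = 44/5 = 8.8
  S[A,B] = ((1)·(-2) + (-2)·(2) + (1)·(-2) + (3)·(1) + (2)·(0) + (-5)·(1)) / 5 = -10/5 = -2
  S[B,B] = ((-2)·(-2) + (2)·(2) + (-2)·(-2) + (1)·(1) + (0)·(0) + (1)·(1)) / 5 = 14/5 = 2.8
  S = [[8.8, -2],
 [-2, 2.8]].

Step 3 — invert S. det(S) = 8.8·2.8 - (-2)² = 20.64.
  S^{-1} = (1/det) · [[d, -b], [-b, a]] = [[0.1357, 0.0969],
 [0.0969, 0.4264]].

Step 4 — quadratic form (x̄ - mu_0)^T · S^{-1} · (x̄ - mu_0):
  S^{-1} · (x̄ - mu_0) = (0.9302, 2.093),
  (x̄ - mu_0)^T · [...] = (4)·(0.9302) + (4)·(2.093) = 12.093.

Step 5 — scale by n: T² = 6 · 12.093 = 72.5581.

T² ≈ 72.5581


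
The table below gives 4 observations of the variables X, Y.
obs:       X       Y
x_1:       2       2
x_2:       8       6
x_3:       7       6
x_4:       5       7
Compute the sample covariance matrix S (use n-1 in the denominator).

Step 1 — column means:
  mean(X) = (2 + 8 + 7 + 5) / 4 = 22/4 = 5.5
  mean(Y) = (2 + 6 + 6 + 7) / 4 = 21/4 = 5.25

Step 2 — sample covariance S[i,j] = (1/(n-1)) · Σ_k (x_{k,i} - mean_i) · (x_{k,j} - mean_j), with n-1 = 3.
  S[X,X] = ((-3.5)·(-3.5) + (2.5)·(2.5) + (1.5)·(1.5) + (-0.5)·(-0.5)) / 3 = 21/3 = 7
  S[X,Y] = ((-3.5)·(-3.25) + (2.5)·(0.75) + (1.5)·(0.75) + (-0.5)·(1.75)) / 3 = 13.5/3 = 4.5
  S[Y,Y] = ((-3.25)·(-3.25) + (0.75)·(0.75) + (0.75)·(0.75) + (1.75)·(1.75)) / 3 = 14.75/3 = 4.9167

S is symmetric (S[j,i] = S[i,j]). Assembling:

S = [[7, 4.5],
 [4.5, 4.9167]]


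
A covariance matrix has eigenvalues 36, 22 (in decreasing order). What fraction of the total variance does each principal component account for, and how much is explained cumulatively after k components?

Step 1 — total variance = trace(Sigma) = Σ λ_i = 36 + 22 = 58.

Step 2 — fraction explained by component i = λ_i / Σ λ:
  PC1: 36/58 = 0.6207
  PC2: 22/58 = 0.3793

Step 3 — cumulative fraction after k components = (λ_1 + ... + λ_k) / Σ λ:
  k = 1: 36/58 = 0.6207
  k = 2: (36 + 22)/58 = 58/58 = 1

Summary (fraction, with percent):

explained: PC1 0.6207 (62.07%), PC2 0.3793 (37.93%);  cumulative: 0.6207, 1


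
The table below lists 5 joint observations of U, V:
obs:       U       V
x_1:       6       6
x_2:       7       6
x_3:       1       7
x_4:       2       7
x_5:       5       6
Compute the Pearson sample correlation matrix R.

Step 1 — column means:
  mean(U) = (6 + 7 + 1 + 2 + 5) / 5 = 21/5 = 4.2
  mean(V) = (6 + 6 + 7 + 7 + 6) / 5 = 32/5 = 6.4

Step 2 — sample variances and covariances s[i,j] = (1/(n-1)) · Σ_k (x_{k,i} - mean_i) · (x_{k,j} - mean_j), with n-1 = 4:
  s[U,U] = ((1.8)·(1.8) + (2.8)·(2.8) + (-3.2)·(-3.2) + (-2.2)·(-2.2) + (0.8)·(0.8)) / 4 = 26.8/4 = 6.7
  s[U,V] = ((1.8)·(-0.4) + (2.8)·(-0.4) + (-3.2)·(0.6) + (-2.2)·(0.6) + (0.8)·(-0.4)) / 4 = -5.4/4 = -1.35
  s[V,V] = ((-0.4)·(-0.4) + (-0.4)·(-0.4) + (0.6)·(0.6) + (0.6)·(0.6) + (-0.4)·(-0.4)) / 4 = 1.2/4 = 0.3
  Sample standard deviations s_i = √(s[i,i]):
  s(U) = √(6.7) = 2.5884
  s(V) = √(0.3) = 0.5477

Step 3 — r_{ij} = s_{ij} / (s_i · s_j):
  r[U,U] = 1 (diagonal).
  r[U,V] = -1.35 / (2.5884 · 0.5477) = -1.35 / 1.4177 = -0.9522
  r[V,V] = 1 (diagonal).

R is symmetric with unit diagonal. Assembling:

R = [[1, -0.9522],
 [-0.9522, 1]]


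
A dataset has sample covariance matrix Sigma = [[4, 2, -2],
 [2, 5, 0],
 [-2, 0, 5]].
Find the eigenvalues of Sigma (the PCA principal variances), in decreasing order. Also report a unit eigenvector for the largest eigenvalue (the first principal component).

Step 1 — characteristic polynomial p(λ) = det(λI - Sigma) = λ³ - tr·λ² + c_1·λ - det, where tr = trace, c_1 = sum of the principal 2×2 minors, det = det(Sigma):
  tr = 4 + 5 + 5 = 14,
  c_1 = (4·5 - (2)²) + (4·5 - (-2)²) + (5·5 - (0)²) = 16 + 16 + 25 = 57,
  det = 4·(5·5 - (0)²) - (2)·((2)·5 - (0)·(-2)) + (-2)·((2)·(0) - 5·(-2)) = 4·(25) - (2)·(10) + (-2)·(10) = 60.
  So p(λ) = λ³ - 14λ² + 57λ - 60.
Step 2 — look for an integer root (rational root theorem: any rational root is an integer divisor of 60). Testing λ = 5:
  p(5) = 125 - 350 + 285 - 60 = 0  ✓
  Dividing out (λ - 5): p(λ) = (λ - 5)(λ² - 9λ + 12).
Step 3 — remaining eigenvalues from the quadratic λ² - 9λ + 12 = 0:
  Δ = 9² - 4·12 = 81 - 48 = 33,  λ = (9 ± √33)/2 = (9 ± 5.7446)/2 ≈ 7.3723 or 1.6277.
  Sorted: λ_1 = 7.3723,  λ_2 = 5,  λ_3 = 1.6277  (check: sum = 14 = tr ✓).

Step 4 — unit eigenvector for λ_1 ≈ 7.3723: v spans the null space of (Sigma - λ_1 I), whose rows are
  r_1 = (-3.3723, 2, -2),  r_2 = (2, -2.3723, 0),  r_3 = (-2, 0, -2.3723).
  v is orthogonal to every row, so take v ∝ r_1 × r_2 = ((2)·(0) - (-2)·(-2.3723), (-2)·(2) - (-3.3723)·(0), (-3.3723)·(-2.3723) - (2)·(2)) ≈ (-4.7446, -4, 4).
  Rescale (multiply by -1 so the first nonzero entry is positive): u = (4.7446, 4, -4).
  ||u|| = √((4.7446)² + (4)² + (-4)²) = √(54.5109) ≈ 7.3831,  v_1 = u/||u|| ≈ (0.6426, 0.5418, -0.5418) (||v_1|| = 1).

λ_1 = 7.3723,  λ_2 = 5,  λ_3 = 1.6277;  v_1 ≈ (0.6426, 0.5418, -0.5418)


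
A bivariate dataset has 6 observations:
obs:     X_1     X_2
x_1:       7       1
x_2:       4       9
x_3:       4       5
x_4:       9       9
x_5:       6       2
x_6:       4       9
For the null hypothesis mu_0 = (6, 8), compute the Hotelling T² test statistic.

Step 1 — sample mean vector:
  mean(X_1) = (7 + 4 + 4 + 9 + 6 + 4) / 6 = 34/6 = 5.6667
  mean(X_2) = (1 + 9 + 5 + 9 + 2 + 9) / 6 = 35/6 = 5.8333
  x̄ = (5.6667, 5.8333),  deviation x̄ - mu_0 = (5.6667, 5.8333) - (6, 8) = (-0.3333, -2.1667).

Step 2 — sample covariance matrix, S[i,j] = (1/(n-1)) · Σ_k (x_{k,i} - mean_i) · (x_{k,j} - mean_j), divisor n-1 = 5:
  S[X_1,X_1] = ((1.3333)·(1.3333) + (-1.6667)·(-1.6667) + (-1.6667)·(-1.6667) + (3.3333)·(3.3333) + (0.3333)·(0.3333) + (-1.6667)·(-1.6667)) / 5 = 21.3333/5 = 4.2667
  S[X_1,X_2] = ((1.3333)·(-4.8333) + (-1.6667)·(3.1667) + (-1.6667)·(-0.8333) + (3.3333)·(3.1667) + (0.3333)·(-3.8333) + (-1.6667)·(3.1667)) / 5 = -6.3333/5 = -1.2667
  S[X_2,X_2] = ((-4.8333)·(-4.8333) + (3.1667)·(3.1667) + (-0.8333)·(-0.8333) + (3.1667)·(3.1667) + (-3.8333)·(-3.8333) + (3.1667)·(3.1667)) / 5 = 68.8333/5 = 13.7667
  S = [[4.2667, -1.2667],
 [-1.2667, 13.7667]].

Step 3 — invert S. det(S) = 4.2667·13.7667 - (-1.2667)² = 57.1333.
  S^{-1} = (1/det) · [[d, -b], [-b, a]] = [[0.241, 0.0222],
 [0.0222, 0.0747]].

Step 4 — quadratic form (x̄ - mu_0)^T · S^{-1} · (x̄ - mu_0):
  S^{-1} · (x̄ - mu_0) = (-0.1284, -0.1692),
  (x̄ - mu_0)^T · [...] = (-0.3333)·(-0.1284) + (-2.1667)·(-0.1692) = 0.4094.

Step 5 — scale by n: T² = 6 · 0.4094 = 2.4562.

T² ≈ 2.4562


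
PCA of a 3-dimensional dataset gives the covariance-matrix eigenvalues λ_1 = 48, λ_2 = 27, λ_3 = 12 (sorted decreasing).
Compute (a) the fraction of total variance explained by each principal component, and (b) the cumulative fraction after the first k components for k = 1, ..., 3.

Step 1 — total variance = trace(Sigma) = Σ λ_i = 48 + 27 + 12 = 87.

Step 2 — fraction explained by component i = λ_i / Σ λ:
  PC1: 48/87 = 0.5517
  PC2: 27/87 = 0.3103
  PC3: 12/87 = 0.1379

Step 3 — cumulative fraction after k components = (λ_1 + ... + λ_k) / Σ λ:
  k = 1: 48/87 = 0.5517
  k = 2: (48 + 27)/87 = 75/87 = 0.8621
  k = 3: (48 + 27 + 12)/87 = 87/87 = 1

Summary (fraction, with percent):

explained: PC1 0.5517 (55.17%), PC2 0.3103 (31.03%), PC3 0.1379 (13.79%);  cumulative: 0.5517, 0.8621, 1


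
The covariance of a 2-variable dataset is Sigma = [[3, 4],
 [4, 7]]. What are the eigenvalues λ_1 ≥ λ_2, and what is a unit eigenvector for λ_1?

Step 1 — characteristic polynomial of 2×2 Sigma:
  det(Sigma - λI) = λ² - trace · λ + det = 0.
  trace = 3 + 7 = 10, det = 3·7 - (4)² = 5.
Step 2 — discriminant:
  Δ = trace² - 4·det = 100 - 20 = 80.
Step 3 — eigenvalues:
  λ = (trace ± √Δ)/2 = (10 ± 8.9443)/2,
  λ_1 = 9.4721,  λ_2 = 0.5279.

Step 4 — unit eigenvector for λ_1: solve (Sigma - λ_1 I)v = 0. First row:
  (3 - 9.4721)·v_x + (4)·v_y = 0, i.e. (-6.4721)·v_x + (4)·v_y = 0,
  so v ∝ (b, λ_1 - a) = (4, 6.4721) = u.
  ||u|| = √((4)² + (6.4721)²) = √(57.8885) ≈ 7.6085,
  v_1 = u/||u|| ≈ (0.5257, 0.8507) (||v_1|| = 1).

λ_1 = 9.4721,  λ_2 = 0.5279;  v_1 ≈ (0.5257, 0.8507)


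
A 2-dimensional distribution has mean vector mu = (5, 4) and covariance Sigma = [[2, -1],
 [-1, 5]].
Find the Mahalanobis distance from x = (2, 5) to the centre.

Step 1 — centre the observation: (x - mu) = (-3, 1).

Step 2 — invert Sigma. det(Sigma) = 2·5 - (-1)² = 9.
  Sigma^{-1} = (1/det) · [[d, -b], [-b, a]] = [[0.5556, 0.1111],
 [0.1111, 0.2222]].

Step 3 — form the quadratic (x - mu)^T · Sigma^{-1} · (x - mu):
  Sigma^{-1} · (x - mu) = (-1.5556, -0.1111).
  (x - mu)^T · [Sigma^{-1} · (x - mu)] = (-3)·(-1.5556) + (1)·(-0.1111) = 4.5556.

Step 4 — take square root: d = √(4.5556) ≈ 2.1344.

d(x, mu) = √(4.5556) ≈ 2.1344


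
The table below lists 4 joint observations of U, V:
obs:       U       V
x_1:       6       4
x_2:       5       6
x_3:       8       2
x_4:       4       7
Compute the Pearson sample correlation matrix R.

Step 1 — column means:
  mean(U) = (6 + 5 + 8 + 4) / 4 = 23/4 = 5.75
  mean(V) = (4 + 6 + 2 + 7) / 4 = 19/4 = 4.75

Step 2 — sample variances and covariances s[i,j] = (1/(n-1)) · Σ_k (x_{k,i} - mean_i) · (x_{k,j} - mean_j), with n-1 = 3:
  s[U,U] = ((0.25)·(0.25) + (-0.75)·(-0.75) + (2.25)·(2.25) + (-1.75)·(-1.75)) / 3 = 8.75/3 = 2.9167
  s[U,V] = ((0.25)·(-0.75) + (-0.75)·(1.25) + (2.25)·(-2.75) + (-1.75)·(2.25)) / 3 = -11.25/3 = -3.75
  s[V,V] = ((-0.75)·(-0.75) + (1.25)·(1.25) + (-2.75)·(-2.75) + (2.25)·(2.25)) / 3 = 14.75/3 = 4.9167
  Sample standard deviations s_i = √(s[i,i]):
  s(U) = √(2.9167) = 1.7078
  s(V) = √(4.9167) = 2.2174

Step 3 — r_{ij} = s_{ij} / (s_i · s_j):
  r[U,U] = 1 (diagonal).
  r[U,V] = -3.75 / (1.7078 · 2.2174) = -3.75 / 3.7869 = -0.9903
  r[V,V] = 1 (diagonal).

R is symmetric with unit diagonal. Assembling:

R = [[1, -0.9903],
 [-0.9903, 1]]


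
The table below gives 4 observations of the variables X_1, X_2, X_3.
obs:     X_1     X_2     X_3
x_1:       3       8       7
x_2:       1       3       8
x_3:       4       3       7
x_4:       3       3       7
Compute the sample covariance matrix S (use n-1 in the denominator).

Step 1 — column means:
  mean(X_1) = (3 + 1 + 4 + 3) / 4 = 11/4 = 2.75
  mean(X_2) = (8 + 3 + 3 + 3) / 4 = 17/4 = 4.25
  mean(X_3) = (7 + 8 + 7 + 7) / 4 = 29/4 = 7.25

Step 2 — sample covariance S[i,j] = (1/(n-1)) · Σ_k (x_{k,i} - mean_i) · (x_{k,j} - mean_j), with n-1 = 3.
  S[X_1,X_1] = ((0.25)·(0.25) + (-1.75)·(-1.75) + (1.25)·(1.25) + (0.25)·(0.25)) / 3 = 4.75/3 = 1.5833
  S[X_1,X_2] = ((0.25)·(3.75) + (-1.75)·(-1.25) + (1.25)·(-1.25) + (0.25)·(-1.25)) / 3 = 1.25/3 = 0.4167
  S[X_1,X_3] = ((0.25)·(-0.25) + (-1.75)·(0.75) + (1.25)·(-0.25) + (0.25)·(-0.25)) / 3 = -1.75/3 = -0.5833
  S[X_2,X_2] = ((3.75)·(3.75) + (-1.25)·(-1.25) + (-1.25)·(-1.25) + (-1.25)·(-1.25)) / 3 = 18.75/3 = 6.25
  S[X_2,X_3] = ((3.75)·(-0.25) + (-1.25)·(0.75) + (-1.25)·(-0.25) + (-1.25)·(-0.25)) / 3 = -1.25/3 = -0.4167
  S[X_3,X_3] = ((-0.25)·(-0.25) + (0.75)·(0.75) + (-0.25)·(-0.25) + (-0.25)·(-0.25)) / 3 = 0.75/3 = 0.25

S is symmetric (S[j,i] = S[i,j]). Assembling:

S = [[1.5833, 0.4167, -0.5833],
 [0.4167, 6.25, -0.4167],
 [-0.5833, -0.4167, 0.25]]


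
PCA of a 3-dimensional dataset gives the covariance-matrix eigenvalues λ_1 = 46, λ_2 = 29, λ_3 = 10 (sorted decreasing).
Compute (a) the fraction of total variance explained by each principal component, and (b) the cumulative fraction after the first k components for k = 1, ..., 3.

Step 1 — total variance = trace(Sigma) = Σ λ_i = 46 + 29 + 10 = 85.

Step 2 — fraction explained by component i = λ_i / Σ λ:
  PC1: 46/85 = 0.5412
  PC2: 29/85 = 0.3412
  PC3: 10/85 = 0.1176

Step 3 — cumulative fraction after k components = (λ_1 + ... + λ_k) / Σ λ:
  k = 1: 46/85 = 0.5412
  k = 2: (46 + 29)/85 = 75/85 = 0.8824
  k = 3: (46 + 29 + 10)/85 = 85/85 = 1

Summary (fraction, with percent):

explained: PC1 0.5412 (54.12%), PC2 0.3412 (34.12%), PC3 0.1176 (11.76%);  cumulative: 0.5412, 0.8824, 1


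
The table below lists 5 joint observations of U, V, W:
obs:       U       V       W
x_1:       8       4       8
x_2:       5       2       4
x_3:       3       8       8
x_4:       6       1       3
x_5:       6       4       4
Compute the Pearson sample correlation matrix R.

Step 1 — column means:
  mean(U) = (8 + 5 + 3 + 6 + 6) / 5 = 28/5 = 5.6
  mean(V) = (4 + 2 + 8 + 1 + 4) / 5 = 19/5 = 3.8
  mean(W) = (8 + 4 + 8 + 3 + 4) / 5 = 27/5 = 5.4

Step 2 — sample variances and covariances s[i,j] = (1/(n-1)) · Σ_k (x_{k,i} - mean_i) · (x_{k,j} - mean_j), with n-1 = 4:
  s[U,U] = ((2.4)·(2.4) + (-0.6)·(-0.6) + (-2.6)·(-2.6) + (0.4)·(0.4) + (0.4)·(0.4)) / 4 = 13.2/4 = 3.3
  s[U,V] = ((2.4)·(0.2) + (-0.6)·(-1.8) + (-2.6)·(4.2) + (0.4)·(-2.8) + (0.4)·(0.2)) / 4 = -10.4/4 = -2.6
  s[U,W] = ((2.4)·(2.6) + (-0.6)·(-1.4) + (-2.6)·(2.6) + (0.4)·(-2.4) + (0.4)·(-1.4)) / 4 = -1.2/4 = -0.3
  s[V,V] = ((0.2)·(0.2) + (-1.8)·(-1.8) + (4.2)·(4.2) + (-2.8)·(-2.8) + (0.2)·(0.2)) / 4 = 28.8/4 = 7.2
  s[V,W] = ((0.2)·(2.6) + (-1.8)·(-1.4) + (4.2)·(2.6) + (-2.8)·(-2.4) + (0.2)·(-1.4)) / 4 = 20.4/4 = 5.1
  s[W,W] = ((2.6)·(2.6) + (-1.4)·(-1.4) + (2.6)·(2.6) + (-2.4)·(-2.4) + (-1.4)·(-1.4)) / 4 = 23.2/4 = 5.8
  Sample standard deviations s_i = √(s[i,i]):
  s(U) = √(3.3) = 1.8166
  s(V) = √(7.2) = 2.6833
  s(W) = √(5.8) = 2.4083

Step 3 — r_{ij} = s_{ij} / (s_i · s_j):
  r[U,U] = 1 (diagonal).
  r[U,V] = -2.6 / (1.8166 · 2.6833) = -2.6 / 4.8744 = -0.5334
  r[U,W] = -0.3 / (1.8166 · 2.4083) = -0.3 / 4.3749 = -0.0686
  r[V,V] = 1 (diagonal).
  r[V,W] = 5.1 / (2.6833 · 2.4083) = 5.1 / 6.4622 = 0.7892
  r[W,W] = 1 (diagonal).

R is symmetric with unit diagonal. Assembling:

R = [[1, -0.5334, -0.0686],
 [-0.5334, 1, 0.7892],
 [-0.0686, 0.7892, 1]]


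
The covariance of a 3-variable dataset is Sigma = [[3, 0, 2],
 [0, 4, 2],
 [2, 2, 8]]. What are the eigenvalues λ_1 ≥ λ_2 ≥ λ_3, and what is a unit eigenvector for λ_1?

Step 1 — characteristic polynomial p(λ) = det(λI - Sigma) = λ³ - tr·λ² + c_1·λ - det, where tr = trace, c_1 = sum of the principal 2×2 minors, det = det(Sigma):
  tr = 3 + 4 + 8 = 15,
  c_1 = (3·4 - (0)²) + (3·8 - (2)²) + (4·8 - (2)²) = 12 + 20 + 28 = 60,
  det = 3·(4·8 - (2)²) - (0)·((0)·8 - (2)·(2)) + (2)·((0)·(2) - 4·(2)) = 3·(28) - (0)·(-4) + (2)·(-8) = 68.
  So p(λ) = λ³ - 15λ² + 60λ - 68.
Step 2 — look for an integer root (rational root theorem: any rational root is an integer divisor of 68). Testing λ = 2:
  p(2) = 8 - 60 + 120 - 68 = 0  ✓
  Dividing out (λ - 2): p(λ) = (λ - 2)(λ² - 13λ + 34).
Step 3 — remaining eigenvalues from the quadratic λ² - 13λ + 34 = 0:
  Δ = 13² - 4·34 = 169 - 136 = 33,  λ = (13 ± √33)/2 = (13 ± 5.7446)/2 ≈ 9.3723 or 3.6277.
  Sorted: λ_1 = 9.3723,  λ_2 = 3.6277,  λ_3 = 2  (check: sum = 15 = tr ✓).

Step 4 — unit eigenvector for λ_1 ≈ 9.3723: v spans the null space of (Sigma - λ_1 I), whose rows are
  r_1 = (-6.3723, 0, 2),  r_2 = (0, -5.3723, 2),  r_3 = (2, 2, -1.3723).
  v is orthogonal to every row, so take v ∝ r_1 × r_2 = ((0)·(2) - (2)·(-5.3723), (2)·(0) - (-6.3723)·(2), (-6.3723)·(-5.3723) - (0)·(0)) ≈ (10.7446, 12.7446, 34.2337).
  Let u = (10.7446, 12.7446, 34.2337).
  ||u|| = √((10.7446)² + (12.7446)² + (34.2337)²) = √(1449.8149) ≈ 38.0764,  v_1 = u/||u|| ≈ (0.2822, 0.3347, 0.8991) (||v_1|| = 1).

λ_1 = 9.3723,  λ_2 = 3.6277,  λ_3 = 2;  v_1 ≈ (0.2822, 0.3347, 0.8991)
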